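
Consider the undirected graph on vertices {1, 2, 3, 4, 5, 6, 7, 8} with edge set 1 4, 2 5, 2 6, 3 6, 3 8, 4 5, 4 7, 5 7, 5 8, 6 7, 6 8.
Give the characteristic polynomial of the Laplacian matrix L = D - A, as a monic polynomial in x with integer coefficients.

Reading degrees in the order [1, 2, 3, 4, 5, 6, 7, 8] gives [1, 2, 2, 3, 4, 4, 3, 3]; set D = diag(1, 2, 2, 3, 4, 4, 3, 3) and form L = D - A. L has integer entries, so p(x) = det(xI - L) has integer coefficients. Expanding the determinant yields x^8 - 22x^7 + 197x^6 - 924x^5 + 2427x^4 - 3518x^3 + 2547x^2 - 680x. Since p(0) = det(-L) = 0, x divides p(x). There is one zero in the spectrum, matching the 1 component. By the matrix-tree theorem the graph has (1/8) * product of the nonzero eigenvalues = 85 spanning trees.

x^8 - 22x^7 + 197x^6 - 924x^5 + 2427x^4 - 3518x^3 + 2547x^2 - 680x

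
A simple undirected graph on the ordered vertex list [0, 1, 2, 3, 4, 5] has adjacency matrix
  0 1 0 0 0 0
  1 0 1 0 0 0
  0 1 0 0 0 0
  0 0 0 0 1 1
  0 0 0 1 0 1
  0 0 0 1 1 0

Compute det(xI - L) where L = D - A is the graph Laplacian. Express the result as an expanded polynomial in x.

x^6 - 10x^5 + 36x^4 - 54x^3 + 27x^2

Each diagonal entry of L is the vertex degree and each off-diagonal entry is -1 where an edge is present, 0 otherwise; in the order [0, 1, 2, 3, 4, 5] the diagonal is [1, 2, 1, 2, 2, 2]. Computing det(xI - L) by cofactor expansion (or equivalently via sum-over-permutations) gives x^6 - 10x^5 + 36x^4 - 54x^3 + 27x^2. Since p(0) = det(-L) = 0, x divides p(x). The largest eigenvalue, 3, is at most the vertex count 6. There are 2 zeros in the spectrum, matching the 2 components.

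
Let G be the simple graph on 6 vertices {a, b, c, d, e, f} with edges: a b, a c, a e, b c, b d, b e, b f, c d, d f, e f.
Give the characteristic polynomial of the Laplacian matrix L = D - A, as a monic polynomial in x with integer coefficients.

Each diagonal entry of L is the vertex degree and each off-diagonal entry is -1 where an edge is present, 0 otherwise; in the order [a, b, c, d, e, f] the diagonal is [3, 5, 3, 3, 3, 3]. Computing det(xI - L) by cofactor expansion (or equivalently via sum-over-permutations) gives x^6 - 20x^5 + 155x^4 - 580x^3 + 1045x^2 - 726x. Since p(0) = det(-L) = 0, x divides p(x). The largest eigenvalue, 6, is at most the vertex count 6.

x^6 - 20x^5 + 155x^4 - 580x^3 + 1045x^2 - 726x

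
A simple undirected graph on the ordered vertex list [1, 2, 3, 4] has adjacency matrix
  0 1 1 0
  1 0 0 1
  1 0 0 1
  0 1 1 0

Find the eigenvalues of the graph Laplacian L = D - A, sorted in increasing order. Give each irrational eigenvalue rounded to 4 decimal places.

[0, 2, 2, 4]

With the vertex order [1, 2, 3, 4], the degrees are [2, 2, 2, 2], giving D = diag(2, 2, 2, 2) and L = D - A. Since every row of L sums to 0, the all-ones vector is in the kernel and 0 is an eigenvalue. The single zero eigenvalue shows the graph is connected. By the matrix-tree theorem the graph has (1/4) * product of the nonzero eigenvalues = 4 spanning trees.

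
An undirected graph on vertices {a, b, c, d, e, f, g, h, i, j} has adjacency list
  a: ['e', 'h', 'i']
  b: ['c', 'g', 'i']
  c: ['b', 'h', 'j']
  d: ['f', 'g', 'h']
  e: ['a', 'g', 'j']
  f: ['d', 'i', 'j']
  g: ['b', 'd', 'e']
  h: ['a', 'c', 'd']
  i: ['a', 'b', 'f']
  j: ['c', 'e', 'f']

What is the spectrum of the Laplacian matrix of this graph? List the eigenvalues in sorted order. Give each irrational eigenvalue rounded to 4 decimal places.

With the vertex order [a, b, c, d, e, f, g, h, i, j], the degrees are [3, 3, 3, 3, 3, 3, 3, 3, 3, 3], giving D = diag(3, 3, 3, 3, 3, 3, 3, 3, 3, 3) and L = D - A. The multiplicity of 0 as a Laplacian eigenvalue equals the number of connected components. The largest eigenvalue, 5, is at most the vertex count 10. The eigenvalues sum to 30, which equals trace(L) = 2|E|.

[0, 2, 2, 2, 2, 2, 5, 5, 5, 5]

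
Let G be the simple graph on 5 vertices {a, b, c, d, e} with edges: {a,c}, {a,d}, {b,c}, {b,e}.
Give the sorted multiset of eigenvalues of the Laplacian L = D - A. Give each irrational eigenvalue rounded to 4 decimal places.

With the vertex order [a, b, c, d, e], the degrees are [2, 2, 2, 1, 1], giving D = diag(2, 2, 2, 1, 1) and L = D - A. The multiplicity of 0 as a Laplacian eigenvalue equals the number of connected components. The single zero eigenvalue shows the graph is connected. The largest eigenvalue, 3.6180, is at most the vertex count 5.

[0, 0.3820, 1.3820, 2.6180, 3.6180]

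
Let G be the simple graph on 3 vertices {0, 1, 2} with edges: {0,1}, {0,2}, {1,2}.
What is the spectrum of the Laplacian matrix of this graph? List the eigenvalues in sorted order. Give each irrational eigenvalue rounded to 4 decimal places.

[0, 3, 3]

Each diagonal entry of L is the vertex degree and each off-diagonal entry is -1 where an edge is present, 0 otherwise; in the order [0, 1, 2] the diagonal is [2, 2, 2]. Diagonalising L (or applying a numerical eigensolver to the 3x3 matrix) gives the spectrum above.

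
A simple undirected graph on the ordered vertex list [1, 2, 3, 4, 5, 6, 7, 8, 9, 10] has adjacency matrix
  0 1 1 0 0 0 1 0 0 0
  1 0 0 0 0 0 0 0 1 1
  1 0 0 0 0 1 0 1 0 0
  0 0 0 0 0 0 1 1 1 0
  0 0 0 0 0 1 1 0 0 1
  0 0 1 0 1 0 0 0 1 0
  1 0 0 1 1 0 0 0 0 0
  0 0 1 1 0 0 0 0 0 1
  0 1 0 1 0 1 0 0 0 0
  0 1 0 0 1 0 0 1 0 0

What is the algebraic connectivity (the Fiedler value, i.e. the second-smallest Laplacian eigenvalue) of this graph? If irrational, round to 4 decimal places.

2

Each diagonal entry of L is the vertex degree and each off-diagonal entry is -1 where an edge is present, 0 otherwise; in the order [1, 2, 3, 4, 5, 6, 7, 8, 9, 10] the diagonal is [3, 3, 3, 3, 3, 3, 3, 3, 3, 3]. Computing the eigenvalues of L and sorting gives [0, 2, 2, 2, 2, 2, 5, 5, 5, 5]. The Fiedler value lambda_2 = 2 is strictly positive, so the graph is connected. By the matrix-tree theorem the graph has (1/10) * product of the nonzero eigenvalues = 2000 spanning trees. The eigenvalues sum to 30, which equals trace(L) = 2|E|.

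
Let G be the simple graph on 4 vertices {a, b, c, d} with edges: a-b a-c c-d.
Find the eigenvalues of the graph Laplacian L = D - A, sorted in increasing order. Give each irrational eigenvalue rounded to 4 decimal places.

[0, 0.5858, 2, 3.4142]

With the vertex order [a, b, c, d], the degrees are [2, 1, 2, 1], giving D = diag(2, 1, 2, 1) and L = D - A. Diagonalising L (or applying a numerical eigensolver to the 4x4 matrix) gives the spectrum above. The largest eigenvalue, 3.4142, is at most the vertex count 4.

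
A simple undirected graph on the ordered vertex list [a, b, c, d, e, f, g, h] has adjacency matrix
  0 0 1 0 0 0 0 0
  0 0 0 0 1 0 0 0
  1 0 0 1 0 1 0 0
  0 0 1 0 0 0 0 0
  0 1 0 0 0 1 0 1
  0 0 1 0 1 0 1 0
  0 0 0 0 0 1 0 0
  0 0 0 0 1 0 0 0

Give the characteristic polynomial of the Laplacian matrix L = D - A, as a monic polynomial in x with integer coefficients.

x^8 - 14x^7 + 75x^6 - 196x^5 + 267x^4 - 190x^3 + 65x^2 - 8x

With the vertex order [a, b, c, d, e, f, g, h], the degrees are [1, 1, 3, 1, 3, 3, 1, 1], giving D = diag(1, 1, 3, 1, 3, 3, 1, 1) and L = D - A. Computing det(xI - L) by cofactor expansion (or equivalently via sum-over-permutations) gives x^8 - 14x^7 + 75x^6 - 196x^5 + 267x^4 - 190x^3 + 65x^2 - 8x. The coefficient of x^7 equals -trace(L) = -14, matching the sum of degrees. The largest eigenvalue, 4.8136, is at most the vertex count 8.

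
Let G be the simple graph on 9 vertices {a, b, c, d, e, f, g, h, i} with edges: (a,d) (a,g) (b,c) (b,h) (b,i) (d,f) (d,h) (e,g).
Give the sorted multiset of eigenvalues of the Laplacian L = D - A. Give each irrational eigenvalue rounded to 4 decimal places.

[0, 0.1658, 0.4679, 1, 1.3434, 1.6527, 3, 3.8794, 4.4909]

Each diagonal entry of L is the vertex degree and each off-diagonal entry is -1 where an edge is present, 0 otherwise; in the order [a, b, c, d, e, f, g, h, i] the diagonal is [2, 3, 1, 3, 1, 1, 2, 2, 1]. L is symmetric positive semidefinite, so every eigenvalue is real and nonnegative. The single zero eigenvalue shows the graph is connected. The eigenvalues sum to 16, which equals trace(L) = 2|E|. There is one zero in the spectrum, matching the 1 component.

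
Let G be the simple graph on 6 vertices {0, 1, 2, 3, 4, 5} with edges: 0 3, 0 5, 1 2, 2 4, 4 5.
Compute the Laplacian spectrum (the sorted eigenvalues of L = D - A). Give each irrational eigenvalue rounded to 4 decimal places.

With the vertex order [0, 1, 2, 3, 4, 5], the degrees are [2, 1, 2, 1, 2, 2], giving D = diag(2, 1, 2, 1, 2, 2) and L = D - A. L is symmetric positive semidefinite, so every eigenvalue is real and nonnegative. The single zero eigenvalue shows the graph is connected.

[0, 0.2679, 1, 2, 3, 3.7321]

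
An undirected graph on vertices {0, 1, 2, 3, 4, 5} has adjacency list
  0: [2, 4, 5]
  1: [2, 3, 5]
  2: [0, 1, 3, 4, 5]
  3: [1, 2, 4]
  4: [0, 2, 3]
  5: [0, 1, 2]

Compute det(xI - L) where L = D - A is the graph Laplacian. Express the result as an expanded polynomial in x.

x^6 - 20x^5 + 155x^4 - 580x^3 + 1045x^2 - 726x

With the vertex order [0, 1, 2, 3, 4, 5], the degrees are [3, 3, 5, 3, 3, 3], giving D = diag(3, 3, 5, 3, 3, 3) and L = D - A. L has integer entries, so p(x) = det(xI - L) has integer coefficients. Expanding the determinant yields x^6 - 20x^5 + 155x^4 - 580x^3 + 1045x^2 - 726x. Since p(0) = det(-L) = 0, x divides p(x). There is one zero in the spectrum, matching the 1 component. By the matrix-tree theorem the graph has (1/6) * product of the nonzero eigenvalues = 121 spanning trees.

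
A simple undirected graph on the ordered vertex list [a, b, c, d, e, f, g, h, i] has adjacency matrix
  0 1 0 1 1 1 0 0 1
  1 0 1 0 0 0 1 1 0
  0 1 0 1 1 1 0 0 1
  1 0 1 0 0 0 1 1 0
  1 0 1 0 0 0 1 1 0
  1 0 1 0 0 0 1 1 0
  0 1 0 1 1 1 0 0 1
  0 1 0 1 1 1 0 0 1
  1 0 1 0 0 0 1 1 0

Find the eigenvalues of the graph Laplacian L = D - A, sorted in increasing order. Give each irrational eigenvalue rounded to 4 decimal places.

[0, 4, 4, 4, 4, 5, 5, 5, 9]

Reading degrees in the order [a, b, c, d, e, f, g, h, i] gives [5, 4, 5, 4, 4, 4, 5, 5, 4]; set D = diag(5, 4, 5, 4, 4, 4, 5, 5, 4) and form L = D - A. L is symmetric positive semidefinite, so every eigenvalue is real and nonnegative. There is one zero in the spectrum, matching the 1 component. By the matrix-tree theorem the graph has (1/9) * product of the nonzero eigenvalues = 32000 spanning trees.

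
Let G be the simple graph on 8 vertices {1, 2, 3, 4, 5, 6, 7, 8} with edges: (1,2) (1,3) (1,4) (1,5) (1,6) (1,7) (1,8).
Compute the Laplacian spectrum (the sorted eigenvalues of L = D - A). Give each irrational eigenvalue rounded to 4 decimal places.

[0, 1, 1, 1, 1, 1, 1, 8]

Each diagonal entry of L is the vertex degree and each off-diagonal entry is -1 where an edge is present, 0 otherwise; in the order [1, 2, 3, 4, 5, 6, 7, 8] the diagonal is [7, 1, 1, 1, 1, 1, 1, 1]. L is symmetric positive semidefinite, so every eigenvalue is real and nonnegative. The single zero eigenvalue shows the graph is connected. There is one zero in the spectrum, matching the 1 component.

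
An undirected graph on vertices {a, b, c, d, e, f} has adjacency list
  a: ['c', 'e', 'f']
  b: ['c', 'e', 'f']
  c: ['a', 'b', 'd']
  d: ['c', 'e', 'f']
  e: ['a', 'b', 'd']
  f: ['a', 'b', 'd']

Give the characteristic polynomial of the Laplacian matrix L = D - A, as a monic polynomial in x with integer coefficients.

Each diagonal entry of L is the vertex degree and each off-diagonal entry is -1 where an edge is present, 0 otherwise; in the order [a, b, c, d, e, f] the diagonal is [3, 3, 3, 3, 3, 3]. L has integer entries, so p(x) = det(xI - L) has integer coefficients. Expanding the determinant yields x^6 - 18x^5 + 126x^4 - 432x^3 + 729x^2 - 486x. Since p(0) = det(-L) = 0, x divides p(x).

x^6 - 18x^5 + 126x^4 - 432x^3 + 729x^2 - 486x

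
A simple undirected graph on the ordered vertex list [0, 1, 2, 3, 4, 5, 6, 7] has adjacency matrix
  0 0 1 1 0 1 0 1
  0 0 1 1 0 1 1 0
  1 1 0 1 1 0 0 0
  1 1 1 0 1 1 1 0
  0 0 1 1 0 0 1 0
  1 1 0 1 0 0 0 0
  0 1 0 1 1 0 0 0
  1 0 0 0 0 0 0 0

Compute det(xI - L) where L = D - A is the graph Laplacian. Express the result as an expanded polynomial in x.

x^8 - 28x^7 + 322x^6 - 1960x^5 + 6763x^4 - 13052x^3 + 12736x^2 - 4608x

With the vertex order [0, 1, 2, 3, 4, 5, 6, 7], the degrees are [4, 4, 4, 6, 3, 3, 3, 1], giving D = diag(4, 4, 4, 6, 3, 3, 3, 1) and L = D - A. Computing det(xI - L) by cofactor expansion (or equivalently via sum-over-permutations) gives x^8 - 28x^7 + 322x^6 - 1960x^5 + 6763x^4 - 13052x^3 + 12736x^2 - 4608x. The constant term is 0 because L is singular (the all-ones vector lies in its kernel). By the matrix-tree theorem the graph has (1/8) * product of the nonzero eigenvalues = 576 spanning trees. There is one zero in the spectrum, matching the 1 component.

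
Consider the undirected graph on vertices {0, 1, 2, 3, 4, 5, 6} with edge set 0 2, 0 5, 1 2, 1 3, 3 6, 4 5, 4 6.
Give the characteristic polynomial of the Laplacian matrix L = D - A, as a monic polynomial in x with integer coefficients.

x^7 - 14x^6 + 77x^5 - 210x^4 + 294x^3 - 196x^2 + 49x

Reading degrees in the order [0, 1, 2, 3, 4, 5, 6] gives [2, 2, 2, 2, 2, 2, 2]; set D = diag(2, 2, 2, 2, 2, 2, 2) and form L = D - A. L has integer entries, so p(x) = det(xI - L) has integer coefficients. Expanding the determinant yields x^7 - 14x^6 + 77x^5 - 210x^4 + 294x^3 - 196x^2 + 49x. The constant term is 0 because L is singular (the all-ones vector lies in its kernel). The largest eigenvalue, 3.8019, is at most the vertex count 7. There is one zero in the spectrum, matching the 1 component.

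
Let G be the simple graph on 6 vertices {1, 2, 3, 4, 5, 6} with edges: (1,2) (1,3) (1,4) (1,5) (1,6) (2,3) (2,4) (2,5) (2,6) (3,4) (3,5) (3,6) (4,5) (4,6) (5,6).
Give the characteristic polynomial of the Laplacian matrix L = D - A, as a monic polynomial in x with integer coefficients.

Each diagonal entry of L is the vertex degree and each off-diagonal entry is -1 where an edge is present, 0 otherwise; in the order [1, 2, 3, 4, 5, 6] the diagonal is [5, 5, 5, 5, 5, 5]. Computing det(xI - L) by cofactor expansion (or equivalently via sum-over-permutations) gives x^6 - 30x^5 + 360x^4 - 2160x^3 + 6480x^2 - 7776x. Since p(0) = det(-L) = 0, x divides p(x). There is one zero in the spectrum, matching the 1 component.

x^6 - 30x^5 + 360x^4 - 2160x^3 + 6480x^2 - 7776x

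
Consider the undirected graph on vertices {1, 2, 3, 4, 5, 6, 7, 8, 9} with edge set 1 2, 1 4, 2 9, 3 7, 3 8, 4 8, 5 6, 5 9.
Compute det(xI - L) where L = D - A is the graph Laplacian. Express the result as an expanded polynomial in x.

With the vertex order [1, 2, 3, 4, 5, 6, 7, 8, 9], the degrees are [2, 2, 2, 2, 2, 1, 1, 2, 2], giving D = diag(2, 2, 2, 2, 2, 1, 1, 2, 2) and L = D - A. L has integer entries, so p(x) = det(xI - L) has integer coefficients. Expanding the determinant yields x^9 - 16x^8 + 105x^7 - 364x^6 + 715x^5 - 792x^4 + 462x^3 - 120x^2 + 9x. The coefficient of x^8 equals -trace(L) = -16, matching the sum of degrees.

x^9 - 16x^8 + 105x^7 - 364x^6 + 715x^5 - 792x^4 + 462x^3 - 120x^2 + 9x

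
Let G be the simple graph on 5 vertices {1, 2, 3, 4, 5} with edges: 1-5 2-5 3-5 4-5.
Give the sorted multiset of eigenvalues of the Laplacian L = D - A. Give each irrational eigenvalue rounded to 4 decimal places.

[0, 1, 1, 1, 5]

Reading degrees in the order [1, 2, 3, 4, 5] gives [1, 1, 1, 1, 4]; set D = diag(1, 1, 1, 1, 4) and form L = D - A. Since every row of L sums to 0, the all-ones vector is in the kernel and 0 is an eigenvalue. The eigenvalues sum to 8, which equals trace(L) = 2|E|.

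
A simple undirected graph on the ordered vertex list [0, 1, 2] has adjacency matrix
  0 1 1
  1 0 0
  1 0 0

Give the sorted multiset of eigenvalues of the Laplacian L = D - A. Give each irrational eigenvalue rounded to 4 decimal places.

[0, 1, 3]

Each diagonal entry of L is the vertex degree and each off-diagonal entry is -1 where an edge is present, 0 otherwise; in the order [0, 1, 2] the diagonal is [2, 1, 1]. Diagonalising L (or applying a numerical eigensolver to the 3x3 matrix) gives the spectrum above. The single zero eigenvalue shows the graph is connected. By the matrix-tree theorem the graph has (1/3) * product of the nonzero eigenvalues = 1 spanning tree.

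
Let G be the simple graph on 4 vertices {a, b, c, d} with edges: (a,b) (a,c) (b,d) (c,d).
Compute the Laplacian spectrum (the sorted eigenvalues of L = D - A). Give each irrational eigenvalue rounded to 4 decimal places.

Each diagonal entry of L is the vertex degree and each off-diagonal entry is -1 where an edge is present, 0 otherwise; in the order [a, b, c, d] the diagonal is [2, 2, 2, 2]. The multiplicity of 0 as a Laplacian eigenvalue equals the number of connected components. The single zero eigenvalue shows the graph is connected. By the matrix-tree theorem the graph has (1/4) * product of the nonzero eigenvalues = 4 spanning trees. The eigenvalues sum to 8, which equals trace(L) = 2|E|.

[0, 2, 2, 4]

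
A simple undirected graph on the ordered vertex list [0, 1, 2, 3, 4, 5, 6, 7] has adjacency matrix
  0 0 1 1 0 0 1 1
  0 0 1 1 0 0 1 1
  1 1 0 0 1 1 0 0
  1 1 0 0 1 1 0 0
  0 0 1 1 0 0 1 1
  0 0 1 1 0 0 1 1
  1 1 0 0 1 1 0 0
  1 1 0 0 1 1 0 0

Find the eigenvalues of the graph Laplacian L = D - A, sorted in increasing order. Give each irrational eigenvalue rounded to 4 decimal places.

[0, 4, 4, 4, 4, 4, 4, 8]

Each diagonal entry of L is the vertex degree and each off-diagonal entry is -1 where an edge is present, 0 otherwise; in the order [0, 1, 2, 3, 4, 5, 6, 7] the diagonal is [4, 4, 4, 4, 4, 4, 4, 4]. L is symmetric positive semidefinite, so every eigenvalue is real and nonnegative. The single zero eigenvalue shows the graph is connected. By the matrix-tree theorem the graph has (1/8) * product of the nonzero eigenvalues = 4096 spanning trees. There is one zero in the spectrum, matching the 1 component.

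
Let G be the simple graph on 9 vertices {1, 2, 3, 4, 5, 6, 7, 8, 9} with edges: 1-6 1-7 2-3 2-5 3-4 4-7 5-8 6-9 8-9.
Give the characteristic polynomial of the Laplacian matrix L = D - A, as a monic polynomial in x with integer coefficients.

x^9 - 18x^8 + 135x^7 - 546x^6 + 1287x^5 - 1782x^4 + 1386x^3 - 540x^2 + 81x

With the vertex order [1, 2, 3, 4, 5, 6, 7, 8, 9], the degrees are [2, 2, 2, 2, 2, 2, 2, 2, 2], giving D = diag(2, 2, 2, 2, 2, 2, 2, 2, 2) and L = D - A. Computing det(xI - L) by cofactor expansion (or equivalently via sum-over-permutations) gives x^9 - 18x^8 + 135x^7 - 546x^6 + 1287x^5 - 1782x^4 + 1386x^3 - 540x^2 + 81x. Since p(0) = det(-L) = 0, x divides p(x). The largest eigenvalue, 3.8794, is at most the vertex count 9.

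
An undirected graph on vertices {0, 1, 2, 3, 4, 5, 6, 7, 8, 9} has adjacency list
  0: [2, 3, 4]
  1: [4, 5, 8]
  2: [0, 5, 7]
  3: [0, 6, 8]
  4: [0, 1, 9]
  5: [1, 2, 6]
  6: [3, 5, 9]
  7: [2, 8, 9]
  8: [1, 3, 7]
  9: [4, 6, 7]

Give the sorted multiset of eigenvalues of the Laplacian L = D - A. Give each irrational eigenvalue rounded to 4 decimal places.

[0, 2, 2, 2, 2, 2, 5, 5, 5, 5]

Each diagonal entry of L is the vertex degree and each off-diagonal entry is -1 where an edge is present, 0 otherwise; in the order [0, 1, 2, 3, 4, 5, 6, 7, 8, 9] the diagonal is [3, 3, 3, 3, 3, 3, 3, 3, 3, 3]. L is symmetric positive semidefinite, so every eigenvalue is real and nonnegative. There is one zero in the spectrum, matching the 1 component.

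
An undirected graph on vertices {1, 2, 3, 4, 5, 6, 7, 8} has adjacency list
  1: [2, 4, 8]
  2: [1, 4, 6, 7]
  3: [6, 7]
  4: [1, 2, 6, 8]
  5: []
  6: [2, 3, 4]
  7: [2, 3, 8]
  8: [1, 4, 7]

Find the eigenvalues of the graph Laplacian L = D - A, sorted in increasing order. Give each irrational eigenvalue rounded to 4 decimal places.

[0, 0, 1.4325, 2.3996, 3.4547, 3.7819, 5.1458, 5.7857]

With the vertex order [1, 2, 3, 4, 5, 6, 7, 8], the degrees are [3, 4, 2, 4, 0, 3, 3, 3], giving D = diag(3, 4, 2, 4, 0, 3, 3, 3) and L = D - A. L is symmetric positive semidefinite, so every eigenvalue is real and nonnegative. The 2 zero eigenvalues correspond to the 2 connected components. The eigenvalues sum to 22, which equals trace(L) = 2|E|. The largest eigenvalue, 5.7857, is at most the vertex count 8.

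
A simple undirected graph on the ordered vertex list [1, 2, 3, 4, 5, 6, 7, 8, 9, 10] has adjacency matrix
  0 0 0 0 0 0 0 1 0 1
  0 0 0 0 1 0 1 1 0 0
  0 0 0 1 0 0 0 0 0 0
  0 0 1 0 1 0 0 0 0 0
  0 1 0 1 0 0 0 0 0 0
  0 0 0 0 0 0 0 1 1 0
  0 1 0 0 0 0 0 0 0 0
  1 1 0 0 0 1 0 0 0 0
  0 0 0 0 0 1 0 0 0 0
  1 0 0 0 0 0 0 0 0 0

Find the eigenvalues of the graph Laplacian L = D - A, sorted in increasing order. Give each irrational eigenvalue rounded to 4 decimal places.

[0, 0.1700, 0.3820, 0.5078, 1.3820, 1.6959, 2.6180, 2.8758, 3.6180, 4.7505]

Each diagonal entry of L is the vertex degree and each off-diagonal entry is -1 where an edge is present, 0 otherwise; in the order [1, 2, 3, 4, 5, 6, 7, 8, 9, 10] the diagonal is [2, 3, 1, 2, 2, 2, 1, 3, 1, 1]. L is symmetric positive semidefinite, so every eigenvalue is real and nonnegative. By the matrix-tree theorem the graph has (1/10) * product of the nonzero eigenvalues = 1 spanning tree.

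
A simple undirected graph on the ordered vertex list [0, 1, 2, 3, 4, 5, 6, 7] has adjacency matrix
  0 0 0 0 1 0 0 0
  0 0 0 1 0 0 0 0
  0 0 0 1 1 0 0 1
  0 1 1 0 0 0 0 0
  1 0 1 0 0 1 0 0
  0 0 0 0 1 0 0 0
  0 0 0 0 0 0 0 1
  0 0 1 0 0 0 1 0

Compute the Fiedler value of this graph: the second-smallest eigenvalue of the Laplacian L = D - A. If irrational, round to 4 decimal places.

0.3065

With the vertex order [0, 1, 2, 3, 4, 5, 6, 7], the degrees are [1, 1, 3, 2, 3, 1, 1, 2], giving D = diag(1, 1, 3, 2, 3, 1, 1, 2) and L = D - A. The smallest Laplacian eigenvalue is always 0. The next one, lambda_2 = 0.3065, measures how hard the graph is to disconnect: larger values mean better connectivity. The largest eigenvalue, 4.6935, is at most the vertex count 8. The eigenvalues sum to 14, which equals trace(L) = 2|E|.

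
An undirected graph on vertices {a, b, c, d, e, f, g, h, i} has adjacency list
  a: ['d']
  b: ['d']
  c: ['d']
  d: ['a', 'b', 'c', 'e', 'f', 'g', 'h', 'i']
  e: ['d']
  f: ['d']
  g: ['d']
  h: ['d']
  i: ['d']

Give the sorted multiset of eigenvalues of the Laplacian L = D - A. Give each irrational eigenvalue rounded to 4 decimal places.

[0, 1, 1, 1, 1, 1, 1, 1, 9]

Each diagonal entry of L is the vertex degree and each off-diagonal entry is -1 where an edge is present, 0 otherwise; in the order [a, b, c, d, e, f, g, h, i] the diagonal is [1, 1, 1, 8, 1, 1, 1, 1, 1]. Diagonalising L (or applying a numerical eigensolver to the 9x9 matrix) gives the spectrum above. The single zero eigenvalue shows the graph is connected. There is one zero in the spectrum, matching the 1 component.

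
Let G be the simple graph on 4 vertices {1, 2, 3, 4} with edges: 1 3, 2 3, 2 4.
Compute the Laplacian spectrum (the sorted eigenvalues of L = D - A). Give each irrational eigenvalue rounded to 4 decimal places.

[0, 0.5858, 2, 3.4142]

Reading degrees in the order [1, 2, 3, 4] gives [1, 2, 2, 1]; set D = diag(1, 2, 2, 1) and form L = D - A. The multiplicity of 0 as a Laplacian eigenvalue equals the number of connected components. The single zero eigenvalue shows the graph is connected. By the matrix-tree theorem the graph has (1/4) * product of the nonzero eigenvalues = 1 spanning tree. The largest eigenvalue, 3.4142, is at most the vertex count 4.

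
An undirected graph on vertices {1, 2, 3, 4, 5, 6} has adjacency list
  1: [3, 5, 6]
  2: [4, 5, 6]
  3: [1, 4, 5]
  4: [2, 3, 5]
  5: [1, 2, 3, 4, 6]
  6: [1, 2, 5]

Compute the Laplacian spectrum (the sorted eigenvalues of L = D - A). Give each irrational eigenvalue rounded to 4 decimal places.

With the vertex order [1, 2, 3, 4, 5, 6], the degrees are [3, 3, 3, 3, 5, 3], giving D = diag(3, 3, 3, 3, 5, 3) and L = D - A. Since every row of L sums to 0, the all-ones vector is in the kernel and 0 is an eigenvalue. The single zero eigenvalue shows the graph is connected. There is one zero in the spectrum, matching the 1 component.

[0, 2.3820, 2.3820, 4.6180, 4.6180, 6]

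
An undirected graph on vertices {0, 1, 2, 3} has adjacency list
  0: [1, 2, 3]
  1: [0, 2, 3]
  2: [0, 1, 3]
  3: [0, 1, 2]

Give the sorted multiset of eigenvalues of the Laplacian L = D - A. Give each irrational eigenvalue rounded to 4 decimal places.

[0, 4, 4, 4]

Reading degrees in the order [0, 1, 2, 3] gives [3, 3, 3, 3]; set D = diag(3, 3, 3, 3) and form L = D - A. L is symmetric positive semidefinite, so every eigenvalue is real and nonnegative. The single zero eigenvalue shows the graph is connected.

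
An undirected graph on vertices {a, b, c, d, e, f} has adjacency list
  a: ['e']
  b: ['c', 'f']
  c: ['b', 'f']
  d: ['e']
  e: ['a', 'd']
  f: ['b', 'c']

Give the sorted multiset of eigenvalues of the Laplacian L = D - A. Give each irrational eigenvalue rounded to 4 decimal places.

[0, 0, 1, 3, 3, 3]

Each diagonal entry of L is the vertex degree and each off-diagonal entry is -1 where an edge is present, 0 otherwise; in the order [a, b, c, d, e, f] the diagonal is [1, 2, 2, 1, 2, 2]. The multiplicity of 0 as a Laplacian eigenvalue equals the number of connected components. The 2 zero eigenvalues correspond to the 2 connected components. The largest eigenvalue, 3, is at most the vertex count 6.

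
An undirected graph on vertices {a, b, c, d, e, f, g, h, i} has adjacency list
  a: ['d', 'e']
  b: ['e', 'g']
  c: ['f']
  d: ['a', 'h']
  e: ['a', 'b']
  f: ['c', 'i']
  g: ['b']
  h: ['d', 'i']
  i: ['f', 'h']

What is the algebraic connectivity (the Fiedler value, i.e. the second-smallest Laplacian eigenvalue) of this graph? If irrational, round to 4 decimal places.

0.1206

Reading degrees in the order [a, b, c, d, e, f, g, h, i] gives [2, 2, 1, 2, 2, 2, 1, 2, 2]; set D = diag(2, 2, 1, 2, 2, 2, 1, 2, 2) and form L = D - A. The sorted Laplacian eigenvalues are [0, 0.1206, 0.4679, 1, 1.6527, 2.3473, 3, 3.5321, 3.8794]; the algebraic connectivity is the second entry, 0.1206. There is one zero in the spectrum, matching the 1 component. The eigenvalues sum to 16, which equals trace(L) = 2|E|.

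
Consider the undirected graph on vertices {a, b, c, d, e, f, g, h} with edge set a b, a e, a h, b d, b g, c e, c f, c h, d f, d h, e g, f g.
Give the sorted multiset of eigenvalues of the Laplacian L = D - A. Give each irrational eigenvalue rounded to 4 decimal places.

With the vertex order [a, b, c, d, e, f, g, h], the degrees are [3, 3, 3, 3, 3, 3, 3, 3], giving D = diag(3, 3, 3, 3, 3, 3, 3, 3) and L = D - A. The multiplicity of 0 as a Laplacian eigenvalue equals the number of connected components. The largest eigenvalue, 6, is at most the vertex count 8. By the matrix-tree theorem the graph has (1/8) * product of the nonzero eigenvalues = 384 spanning trees.

[0, 2, 2, 2, 4, 4, 4, 6]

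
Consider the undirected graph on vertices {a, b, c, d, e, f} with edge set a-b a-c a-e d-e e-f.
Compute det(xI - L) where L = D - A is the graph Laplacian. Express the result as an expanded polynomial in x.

Reading degrees in the order [a, b, c, d, e, f] gives [3, 1, 1, 1, 3, 1]; set D = diag(3, 1, 1, 1, 3, 1) and form L = D - A. L has integer entries, so p(x) = det(xI - L) has integer coefficients. Expanding the determinant yields x^6 - 10x^5 + 34x^4 - 48x^3 + 29x^2 - 6x. The constant term is 0 because L is singular (the all-ones vector lies in its kernel). There is one zero in the spectrum, matching the 1 component.

x^6 - 10x^5 + 34x^4 - 48x^3 + 29x^2 - 6x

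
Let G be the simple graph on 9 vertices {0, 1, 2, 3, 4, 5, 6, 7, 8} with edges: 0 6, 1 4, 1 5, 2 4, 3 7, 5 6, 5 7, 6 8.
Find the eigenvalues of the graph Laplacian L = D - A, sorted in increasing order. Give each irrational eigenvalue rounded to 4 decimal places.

With the vertex order [0, 1, 2, 3, 4, 5, 6, 7, 8], the degrees are [1, 2, 1, 1, 2, 3, 3, 2, 1], giving D = diag(1, 2, 1, 1, 2, 3, 3, 2, 1) and L = D - A. L is symmetric positive semidefinite, so every eigenvalue is real and nonnegative. The single zero eigenvalue shows the graph is connected. The eigenvalues sum to 16, which equals trace(L) = 2|E|. By the matrix-tree theorem the graph has (1/9) * product of the nonzero eigenvalues = 1 spanning tree.

[0, 0.2217, 0.3327, 1, 1.1923, 2.1071, 3, 3.4413, 4.7049]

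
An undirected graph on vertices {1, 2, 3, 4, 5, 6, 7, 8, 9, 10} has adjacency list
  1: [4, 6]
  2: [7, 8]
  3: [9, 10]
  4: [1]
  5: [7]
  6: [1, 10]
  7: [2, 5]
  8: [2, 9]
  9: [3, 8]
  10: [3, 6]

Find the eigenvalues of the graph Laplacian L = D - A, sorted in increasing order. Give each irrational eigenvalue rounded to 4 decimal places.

Each diagonal entry of L is the vertex degree and each off-diagonal entry is -1 where an edge is present, 0 otherwise; in the order [1, 2, 3, 4, 5, 6, 7, 8, 9, 10] the diagonal is [2, 2, 2, 1, 1, 2, 2, 2, 2, 2]. Diagonalising L (or applying a numerical eigensolver to the 10x10 matrix) gives the spectrum above. There is one zero in the spectrum, matching the 1 component. By the matrix-tree theorem the graph has (1/10) * product of the nonzero eigenvalues = 1 spanning tree.

[0, 0.0979, 0.3820, 0.8244, 1.3820, 2, 2.6180, 3.1756, 3.6180, 3.9021]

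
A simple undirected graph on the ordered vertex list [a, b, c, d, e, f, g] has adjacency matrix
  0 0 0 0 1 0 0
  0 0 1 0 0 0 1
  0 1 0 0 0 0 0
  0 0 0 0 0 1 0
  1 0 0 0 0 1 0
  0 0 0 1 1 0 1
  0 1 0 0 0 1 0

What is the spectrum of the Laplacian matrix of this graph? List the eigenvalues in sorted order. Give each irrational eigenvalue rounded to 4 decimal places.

[0, 0.2603, 0.6262, 1.4055, 2.2742, 3.0996, 4.3342]

With the vertex order [a, b, c, d, e, f, g], the degrees are [1, 2, 1, 1, 2, 3, 2], giving D = diag(1, 2, 1, 1, 2, 3, 2) and L = D - A. The multiplicity of 0 as a Laplacian eigenvalue equals the number of connected components. The largest eigenvalue, 4.3342, is at most the vertex count 7.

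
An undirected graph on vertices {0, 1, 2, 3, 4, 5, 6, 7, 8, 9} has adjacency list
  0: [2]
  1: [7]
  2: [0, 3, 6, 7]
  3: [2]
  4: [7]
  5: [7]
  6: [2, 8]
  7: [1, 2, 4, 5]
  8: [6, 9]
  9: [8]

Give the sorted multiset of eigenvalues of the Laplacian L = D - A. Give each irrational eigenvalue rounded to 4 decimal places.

[0, 0.2022, 0.4696, 1, 1, 1, 1.4719, 3.0620, 4.1122, 5.6821]

Reading degrees in the order [0, 1, 2, 3, 4, 5, 6, 7, 8, 9] gives [1, 1, 4, 1, 1, 1, 2, 4, 2, 1]; set D = diag(1, 1, 4, 1, 1, 1, 2, 4, 2, 1) and form L = D - A. Diagonalising L (or applying a numerical eigensolver to the 10x10 matrix) gives the spectrum above. The single zero eigenvalue shows the graph is connected. The largest eigenvalue, 5.6821, is at most the vertex count 10.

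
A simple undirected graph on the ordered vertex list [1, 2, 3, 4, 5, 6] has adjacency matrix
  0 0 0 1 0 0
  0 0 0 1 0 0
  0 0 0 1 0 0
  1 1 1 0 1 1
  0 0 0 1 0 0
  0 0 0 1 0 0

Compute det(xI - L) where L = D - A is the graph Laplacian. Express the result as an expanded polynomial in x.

Reading degrees in the order [1, 2, 3, 4, 5, 6] gives [1, 1, 1, 5, 1, 1]; set D = diag(1, 1, 1, 5, 1, 1) and form L = D - A. L has integer entries, so p(x) = det(xI - L) has integer coefficients. Expanding the determinant yields x^6 - 10x^5 + 30x^4 - 40x^3 + 25x^2 - 6x. The coefficient of x^5 equals -trace(L) = -10, matching the sum of degrees. By the matrix-tree theorem the graph has (1/6) * product of the nonzero eigenvalues = 1 spanning tree. The largest eigenvalue, 6, is at most the vertex count 6.

x^6 - 10x^5 + 30x^4 - 40x^3 + 25x^2 - 6x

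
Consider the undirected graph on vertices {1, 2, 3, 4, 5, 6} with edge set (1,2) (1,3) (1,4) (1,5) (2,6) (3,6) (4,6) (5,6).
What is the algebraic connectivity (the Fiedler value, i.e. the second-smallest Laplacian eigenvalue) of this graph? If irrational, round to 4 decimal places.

Reading degrees in the order [1, 2, 3, 4, 5, 6] gives [4, 2, 2, 2, 2, 4]; set D = diag(4, 2, 2, 2, 2, 4) and form L = D - A. Computing the eigenvalues of L and sorting gives [0, 2, 2, 2, 4, 6]. The Fiedler value lambda_2 = 2 is strictly positive, so the graph is connected.

2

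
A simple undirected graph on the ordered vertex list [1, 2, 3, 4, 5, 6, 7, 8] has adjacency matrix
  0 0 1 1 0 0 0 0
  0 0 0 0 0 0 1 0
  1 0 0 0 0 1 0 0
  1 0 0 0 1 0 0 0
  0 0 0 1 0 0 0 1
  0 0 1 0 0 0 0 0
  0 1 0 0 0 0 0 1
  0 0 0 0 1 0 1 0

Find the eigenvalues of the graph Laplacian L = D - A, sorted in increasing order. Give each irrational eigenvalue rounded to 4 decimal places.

[0, 0.1522, 0.5858, 1.2346, 2, 2.7654, 3.4142, 3.8478]

Reading degrees in the order [1, 2, 3, 4, 5, 6, 7, 8] gives [2, 1, 2, 2, 2, 1, 2, 2]; set D = diag(2, 1, 2, 2, 2, 1, 2, 2) and form L = D - A. L is symmetric positive semidefinite, so every eigenvalue is real and nonnegative. The single zero eigenvalue shows the graph is connected.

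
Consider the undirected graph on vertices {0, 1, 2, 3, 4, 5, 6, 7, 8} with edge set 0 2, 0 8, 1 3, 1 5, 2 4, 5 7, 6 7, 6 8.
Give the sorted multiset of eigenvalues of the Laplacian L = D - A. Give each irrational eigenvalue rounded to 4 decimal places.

Reading degrees in the order [0, 1, 2, 3, 4, 5, 6, 7, 8] gives [2, 2, 2, 1, 1, 2, 2, 2, 2]; set D = diag(2, 2, 2, 1, 1, 2, 2, 2, 2) and form L = D - A. The multiplicity of 0 as a Laplacian eigenvalue equals the number of connected components. The single zero eigenvalue shows the graph is connected. The largest eigenvalue, 3.8794, is at most the vertex count 9.

[0, 0.1206, 0.4679, 1, 1.6527, 2.3473, 3, 3.5321, 3.8794]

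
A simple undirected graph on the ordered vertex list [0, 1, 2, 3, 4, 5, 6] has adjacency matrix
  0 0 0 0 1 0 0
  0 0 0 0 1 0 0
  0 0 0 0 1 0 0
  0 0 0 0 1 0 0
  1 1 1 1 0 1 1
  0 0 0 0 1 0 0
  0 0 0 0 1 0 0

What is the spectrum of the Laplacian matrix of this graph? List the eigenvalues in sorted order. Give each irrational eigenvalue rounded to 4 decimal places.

[0, 1, 1, 1, 1, 1, 7]

Each diagonal entry of L is the vertex degree and each off-diagonal entry is -1 where an edge is present, 0 otherwise; in the order [0, 1, 2, 3, 4, 5, 6] the diagonal is [1, 1, 1, 1, 6, 1, 1]. L is symmetric positive semidefinite, so every eigenvalue is real and nonnegative. The largest eigenvalue, 7, is at most the vertex count 7.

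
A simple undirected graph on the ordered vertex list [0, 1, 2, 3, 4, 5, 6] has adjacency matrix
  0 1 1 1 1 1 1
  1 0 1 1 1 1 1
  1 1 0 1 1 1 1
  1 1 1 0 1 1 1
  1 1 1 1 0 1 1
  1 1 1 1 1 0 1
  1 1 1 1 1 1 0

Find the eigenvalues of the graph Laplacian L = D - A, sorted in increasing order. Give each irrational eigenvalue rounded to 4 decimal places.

Reading degrees in the order [0, 1, 2, 3, 4, 5, 6] gives [6, 6, 6, 6, 6, 6, 6]; set D = diag(6, 6, 6, 6, 6, 6, 6) and form L = D - A. Since every row of L sums to 0, the all-ones vector is in the kernel and 0 is an eigenvalue. There is one zero in the spectrum, matching the 1 component.

[0, 7, 7, 7, 7, 7, 7]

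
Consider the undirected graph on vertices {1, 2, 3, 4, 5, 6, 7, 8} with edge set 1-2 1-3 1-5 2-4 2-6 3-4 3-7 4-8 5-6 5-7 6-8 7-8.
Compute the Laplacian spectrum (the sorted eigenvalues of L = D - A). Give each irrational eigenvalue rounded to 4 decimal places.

[0, 2, 2, 2, 4, 4, 4, 6]

With the vertex order [1, 2, 3, 4, 5, 6, 7, 8], the degrees are [3, 3, 3, 3, 3, 3, 3, 3], giving D = diag(3, 3, 3, 3, 3, 3, 3, 3) and L = D - A. Diagonalising L (or applying a numerical eigensolver to the 8x8 matrix) gives the spectrum above. The largest eigenvalue, 6, is at most the vertex count 8. There is one zero in the spectrum, matching the 1 component.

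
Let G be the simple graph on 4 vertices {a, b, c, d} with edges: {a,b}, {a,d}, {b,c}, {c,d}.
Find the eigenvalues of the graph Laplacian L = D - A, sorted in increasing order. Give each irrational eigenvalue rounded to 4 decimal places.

With the vertex order [a, b, c, d], the degrees are [2, 2, 2, 2], giving D = diag(2, 2, 2, 2) and L = D - A. Since every row of L sums to 0, the all-ones vector is in the kernel and 0 is an eigenvalue. The single zero eigenvalue shows the graph is connected. By the matrix-tree theorem the graph has (1/4) * product of the nonzero eigenvalues = 4 spanning trees. The eigenvalues sum to 8, which equals trace(L) = 2|E|.

[0, 2, 2, 4]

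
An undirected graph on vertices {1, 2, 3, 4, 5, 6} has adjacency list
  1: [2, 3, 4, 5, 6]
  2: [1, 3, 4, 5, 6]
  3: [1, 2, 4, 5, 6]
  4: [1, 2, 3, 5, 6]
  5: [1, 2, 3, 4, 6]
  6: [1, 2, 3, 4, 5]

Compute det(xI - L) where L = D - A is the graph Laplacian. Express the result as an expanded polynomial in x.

x^6 - 30x^5 + 360x^4 - 2160x^3 + 6480x^2 - 7776x

Each diagonal entry of L is the vertex degree and each off-diagonal entry is -1 where an edge is present, 0 otherwise; in the order [1, 2, 3, 4, 5, 6] the diagonal is [5, 5, 5, 5, 5, 5]. The eigenvalues of L are [0, 6, 6, 6, 6, 6]; the characteristic polynomial is the product of (x - lambda_i), which multiplies out to x^6 - 30x^5 + 360x^4 - 2160x^3 + 6480x^2 - 7776x. The constant term is 0 because L is singular (the all-ones vector lies in its kernel). By the matrix-tree theorem the graph has (1/6) * product of the nonzero eigenvalues = 1296 spanning trees. The largest eigenvalue, 6, is at most the vertex count 6.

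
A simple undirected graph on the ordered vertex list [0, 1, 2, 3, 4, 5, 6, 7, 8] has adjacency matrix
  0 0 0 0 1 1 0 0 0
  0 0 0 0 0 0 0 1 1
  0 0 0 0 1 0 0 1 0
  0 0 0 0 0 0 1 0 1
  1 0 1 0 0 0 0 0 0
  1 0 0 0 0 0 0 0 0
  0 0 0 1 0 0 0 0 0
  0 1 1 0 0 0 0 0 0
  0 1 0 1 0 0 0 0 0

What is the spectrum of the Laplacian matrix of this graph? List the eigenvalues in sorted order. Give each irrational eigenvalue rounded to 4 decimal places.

Reading degrees in the order [0, 1, 2, 3, 4, 5, 6, 7, 8] gives [2, 2, 2, 2, 2, 1, 1, 2, 2]; set D = diag(2, 2, 2, 2, 2, 1, 1, 2, 2) and form L = D - A. The multiplicity of 0 as a Laplacian eigenvalue equals the number of connected components. The single zero eigenvalue shows the graph is connected. The eigenvalues sum to 16, which equals trace(L) = 2|E|.

[0, 0.1206, 0.4679, 1, 1.6527, 2.3473, 3, 3.5321, 3.8794]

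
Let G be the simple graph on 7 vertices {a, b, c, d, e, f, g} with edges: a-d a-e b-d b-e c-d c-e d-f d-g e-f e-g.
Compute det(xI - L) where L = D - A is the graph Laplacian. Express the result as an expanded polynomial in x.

With the vertex order [a, b, c, d, e, f, g], the degrees are [2, 2, 2, 5, 5, 2, 2], giving D = diag(2, 2, 2, 5, 5, 2, 2) and L = D - A. Computing det(xI - L) by cofactor expansion (or equivalently via sum-over-permutations) gives x^7 - 20x^6 + 155x^5 - 600x^4 + 1240x^3 - 1312x^2 + 560x. The coefficient of x^6 equals -trace(L) = -20, matching the sum of degrees. By the matrix-tree theorem the graph has (1/7) * product of the nonzero eigenvalues = 80 spanning trees.

x^7 - 20x^6 + 155x^5 - 600x^4 + 1240x^3 - 1312x^2 + 560x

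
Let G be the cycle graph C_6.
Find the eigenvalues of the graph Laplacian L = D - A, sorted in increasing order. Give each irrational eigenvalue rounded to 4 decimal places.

The graph has 6 vertices and degree multiset [2, 2, 2, 2, 2, 2]; D is the diagonal matrix of degrees and L = D - A. Since every row of L sums to 0, the all-ones vector is in the kernel and 0 is an eigenvalue.

[0, 1, 1, 3, 3, 4]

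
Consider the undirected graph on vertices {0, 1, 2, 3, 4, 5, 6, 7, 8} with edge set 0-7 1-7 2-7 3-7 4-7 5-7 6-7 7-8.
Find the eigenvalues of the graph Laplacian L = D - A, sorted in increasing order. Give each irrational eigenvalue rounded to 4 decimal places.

With the vertex order [0, 1, 2, 3, 4, 5, 6, 7, 8], the degrees are [1, 1, 1, 1, 1, 1, 1, 8, 1], giving D = diag(1, 1, 1, 1, 1, 1, 1, 8, 1) and L = D - A. Diagonalising L (or applying a numerical eigensolver to the 9x9 matrix) gives the spectrum above. The single zero eigenvalue shows the graph is connected. The eigenvalues sum to 16, which equals trace(L) = 2|E|.

[0, 1, 1, 1, 1, 1, 1, 1, 9]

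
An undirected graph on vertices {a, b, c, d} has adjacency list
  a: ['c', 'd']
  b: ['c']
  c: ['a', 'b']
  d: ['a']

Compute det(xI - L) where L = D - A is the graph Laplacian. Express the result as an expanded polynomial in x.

x^4 - 6x^3 + 10x^2 - 4x

With the vertex order [a, b, c, d], the degrees are [2, 1, 2, 1], giving D = diag(2, 1, 2, 1) and L = D - A. L has integer entries, so p(x) = det(xI - L) has integer coefficients. Expanding the determinant yields x^4 - 6x^3 + 10x^2 - 4x. The constant term is 0 because L is singular (the all-ones vector lies in its kernel).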